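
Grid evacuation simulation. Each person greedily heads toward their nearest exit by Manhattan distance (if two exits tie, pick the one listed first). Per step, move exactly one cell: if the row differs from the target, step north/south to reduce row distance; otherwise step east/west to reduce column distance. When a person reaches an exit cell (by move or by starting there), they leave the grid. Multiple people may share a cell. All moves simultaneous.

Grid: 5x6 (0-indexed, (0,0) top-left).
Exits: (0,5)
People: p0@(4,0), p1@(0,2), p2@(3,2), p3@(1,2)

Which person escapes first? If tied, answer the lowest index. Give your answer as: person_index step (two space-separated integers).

Answer: 1 3

Derivation:
Step 1: p0:(4,0)->(3,0) | p1:(0,2)->(0,3) | p2:(3,2)->(2,2) | p3:(1,2)->(0,2)
Step 2: p0:(3,0)->(2,0) | p1:(0,3)->(0,4) | p2:(2,2)->(1,2) | p3:(0,2)->(0,3)
Step 3: p0:(2,0)->(1,0) | p1:(0,4)->(0,5)->EXIT | p2:(1,2)->(0,2) | p3:(0,3)->(0,4)
Step 4: p0:(1,0)->(0,0) | p1:escaped | p2:(0,2)->(0,3) | p3:(0,4)->(0,5)->EXIT
Step 5: p0:(0,0)->(0,1) | p1:escaped | p2:(0,3)->(0,4) | p3:escaped
Step 6: p0:(0,1)->(0,2) | p1:escaped | p2:(0,4)->(0,5)->EXIT | p3:escaped
Step 7: p0:(0,2)->(0,3) | p1:escaped | p2:escaped | p3:escaped
Step 8: p0:(0,3)->(0,4) | p1:escaped | p2:escaped | p3:escaped
Step 9: p0:(0,4)->(0,5)->EXIT | p1:escaped | p2:escaped | p3:escaped
Exit steps: [9, 3, 6, 4]
First to escape: p1 at step 3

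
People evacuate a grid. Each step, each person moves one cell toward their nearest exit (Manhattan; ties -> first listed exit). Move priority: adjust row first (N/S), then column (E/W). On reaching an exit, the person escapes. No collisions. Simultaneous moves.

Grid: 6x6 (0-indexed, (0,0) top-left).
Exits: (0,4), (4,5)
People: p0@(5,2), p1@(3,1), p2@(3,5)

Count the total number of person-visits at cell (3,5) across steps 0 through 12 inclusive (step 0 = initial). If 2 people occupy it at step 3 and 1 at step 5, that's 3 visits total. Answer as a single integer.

Step 0: p0@(5,2) p1@(3,1) p2@(3,5) -> at (3,5): 1 [p2], cum=1
Step 1: p0@(4,2) p1@(4,1) p2@ESC -> at (3,5): 0 [-], cum=1
Step 2: p0@(4,3) p1@(4,2) p2@ESC -> at (3,5): 0 [-], cum=1
Step 3: p0@(4,4) p1@(4,3) p2@ESC -> at (3,5): 0 [-], cum=1
Step 4: p0@ESC p1@(4,4) p2@ESC -> at (3,5): 0 [-], cum=1
Step 5: p0@ESC p1@ESC p2@ESC -> at (3,5): 0 [-], cum=1
Total visits = 1

Answer: 1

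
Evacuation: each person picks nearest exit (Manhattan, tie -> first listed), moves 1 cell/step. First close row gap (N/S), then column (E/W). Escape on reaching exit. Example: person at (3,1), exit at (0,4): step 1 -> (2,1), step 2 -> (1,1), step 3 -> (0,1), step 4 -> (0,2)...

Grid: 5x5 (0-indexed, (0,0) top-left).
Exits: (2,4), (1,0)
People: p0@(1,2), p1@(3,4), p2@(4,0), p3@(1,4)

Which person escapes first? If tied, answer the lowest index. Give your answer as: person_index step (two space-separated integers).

Answer: 1 1

Derivation:
Step 1: p0:(1,2)->(1,1) | p1:(3,4)->(2,4)->EXIT | p2:(4,0)->(3,0) | p3:(1,4)->(2,4)->EXIT
Step 2: p0:(1,1)->(1,0)->EXIT | p1:escaped | p2:(3,0)->(2,0) | p3:escaped
Step 3: p0:escaped | p1:escaped | p2:(2,0)->(1,0)->EXIT | p3:escaped
Exit steps: [2, 1, 3, 1]
First to escape: p1 at step 1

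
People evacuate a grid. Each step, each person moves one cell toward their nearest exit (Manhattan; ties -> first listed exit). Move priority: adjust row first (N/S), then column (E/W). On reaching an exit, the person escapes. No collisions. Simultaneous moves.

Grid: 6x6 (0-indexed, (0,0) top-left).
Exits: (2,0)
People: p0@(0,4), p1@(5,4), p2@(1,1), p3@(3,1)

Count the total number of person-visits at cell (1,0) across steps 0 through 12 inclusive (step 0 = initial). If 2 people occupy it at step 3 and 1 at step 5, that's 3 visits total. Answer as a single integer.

Step 0: p0@(0,4) p1@(5,4) p2@(1,1) p3@(3,1) -> at (1,0): 0 [-], cum=0
Step 1: p0@(1,4) p1@(4,4) p2@(2,1) p3@(2,1) -> at (1,0): 0 [-], cum=0
Step 2: p0@(2,4) p1@(3,4) p2@ESC p3@ESC -> at (1,0): 0 [-], cum=0
Step 3: p0@(2,3) p1@(2,4) p2@ESC p3@ESC -> at (1,0): 0 [-], cum=0
Step 4: p0@(2,2) p1@(2,3) p2@ESC p3@ESC -> at (1,0): 0 [-], cum=0
Step 5: p0@(2,1) p1@(2,2) p2@ESC p3@ESC -> at (1,0): 0 [-], cum=0
Step 6: p0@ESC p1@(2,1) p2@ESC p3@ESC -> at (1,0): 0 [-], cum=0
Step 7: p0@ESC p1@ESC p2@ESC p3@ESC -> at (1,0): 0 [-], cum=0
Total visits = 0

Answer: 0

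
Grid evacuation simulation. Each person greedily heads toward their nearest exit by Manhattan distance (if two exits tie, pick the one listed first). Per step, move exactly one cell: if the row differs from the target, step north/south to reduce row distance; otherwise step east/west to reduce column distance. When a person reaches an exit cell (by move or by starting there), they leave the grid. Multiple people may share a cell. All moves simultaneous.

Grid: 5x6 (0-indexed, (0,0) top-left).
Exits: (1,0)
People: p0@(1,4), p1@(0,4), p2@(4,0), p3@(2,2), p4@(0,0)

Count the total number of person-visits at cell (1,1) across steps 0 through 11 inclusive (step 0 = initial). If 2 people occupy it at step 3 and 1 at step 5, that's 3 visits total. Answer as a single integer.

Step 0: p0@(1,4) p1@(0,4) p2@(4,0) p3@(2,2) p4@(0,0) -> at (1,1): 0 [-], cum=0
Step 1: p0@(1,3) p1@(1,4) p2@(3,0) p3@(1,2) p4@ESC -> at (1,1): 0 [-], cum=0
Step 2: p0@(1,2) p1@(1,3) p2@(2,0) p3@(1,1) p4@ESC -> at (1,1): 1 [p3], cum=1
Step 3: p0@(1,1) p1@(1,2) p2@ESC p3@ESC p4@ESC -> at (1,1): 1 [p0], cum=2
Step 4: p0@ESC p1@(1,1) p2@ESC p3@ESC p4@ESC -> at (1,1): 1 [p1], cum=3
Step 5: p0@ESC p1@ESC p2@ESC p3@ESC p4@ESC -> at (1,1): 0 [-], cum=3
Total visits = 3

Answer: 3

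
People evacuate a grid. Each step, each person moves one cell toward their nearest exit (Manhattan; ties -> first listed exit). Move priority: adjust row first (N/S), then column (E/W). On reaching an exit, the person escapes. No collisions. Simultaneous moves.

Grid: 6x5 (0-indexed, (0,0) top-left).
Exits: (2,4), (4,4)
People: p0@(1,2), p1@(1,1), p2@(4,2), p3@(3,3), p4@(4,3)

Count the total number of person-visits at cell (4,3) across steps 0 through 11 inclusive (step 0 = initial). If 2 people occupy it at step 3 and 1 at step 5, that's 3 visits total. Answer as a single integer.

Step 0: p0@(1,2) p1@(1,1) p2@(4,2) p3@(3,3) p4@(4,3) -> at (4,3): 1 [p4], cum=1
Step 1: p0@(2,2) p1@(2,1) p2@(4,3) p3@(2,3) p4@ESC -> at (4,3): 1 [p2], cum=2
Step 2: p0@(2,3) p1@(2,2) p2@ESC p3@ESC p4@ESC -> at (4,3): 0 [-], cum=2
Step 3: p0@ESC p1@(2,3) p2@ESC p3@ESC p4@ESC -> at (4,3): 0 [-], cum=2
Step 4: p0@ESC p1@ESC p2@ESC p3@ESC p4@ESC -> at (4,3): 0 [-], cum=2
Total visits = 2

Answer: 2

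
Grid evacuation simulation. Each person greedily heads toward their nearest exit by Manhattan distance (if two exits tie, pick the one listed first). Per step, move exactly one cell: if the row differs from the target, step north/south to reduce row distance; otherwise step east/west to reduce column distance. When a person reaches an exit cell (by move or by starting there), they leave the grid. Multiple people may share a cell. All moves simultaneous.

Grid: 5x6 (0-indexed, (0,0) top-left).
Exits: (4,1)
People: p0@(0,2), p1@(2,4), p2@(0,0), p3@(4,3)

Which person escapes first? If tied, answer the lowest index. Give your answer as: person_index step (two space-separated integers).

Answer: 3 2

Derivation:
Step 1: p0:(0,2)->(1,2) | p1:(2,4)->(3,4) | p2:(0,0)->(1,0) | p3:(4,3)->(4,2)
Step 2: p0:(1,2)->(2,2) | p1:(3,4)->(4,4) | p2:(1,0)->(2,0) | p3:(4,2)->(4,1)->EXIT
Step 3: p0:(2,2)->(3,2) | p1:(4,4)->(4,3) | p2:(2,0)->(3,0) | p3:escaped
Step 4: p0:(3,2)->(4,2) | p1:(4,3)->(4,2) | p2:(3,0)->(4,0) | p3:escaped
Step 5: p0:(4,2)->(4,1)->EXIT | p1:(4,2)->(4,1)->EXIT | p2:(4,0)->(4,1)->EXIT | p3:escaped
Exit steps: [5, 5, 5, 2]
First to escape: p3 at step 2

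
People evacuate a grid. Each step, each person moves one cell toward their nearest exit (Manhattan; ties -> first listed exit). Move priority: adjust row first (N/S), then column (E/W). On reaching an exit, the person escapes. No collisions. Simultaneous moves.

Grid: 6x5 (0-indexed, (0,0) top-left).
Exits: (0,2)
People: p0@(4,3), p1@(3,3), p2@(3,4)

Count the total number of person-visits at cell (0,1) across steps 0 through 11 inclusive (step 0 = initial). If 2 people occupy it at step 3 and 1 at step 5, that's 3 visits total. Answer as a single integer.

Answer: 0

Derivation:
Step 0: p0@(4,3) p1@(3,3) p2@(3,4) -> at (0,1): 0 [-], cum=0
Step 1: p0@(3,3) p1@(2,3) p2@(2,4) -> at (0,1): 0 [-], cum=0
Step 2: p0@(2,3) p1@(1,3) p2@(1,4) -> at (0,1): 0 [-], cum=0
Step 3: p0@(1,3) p1@(0,3) p2@(0,4) -> at (0,1): 0 [-], cum=0
Step 4: p0@(0,3) p1@ESC p2@(0,3) -> at (0,1): 0 [-], cum=0
Step 5: p0@ESC p1@ESC p2@ESC -> at (0,1): 0 [-], cum=0
Total visits = 0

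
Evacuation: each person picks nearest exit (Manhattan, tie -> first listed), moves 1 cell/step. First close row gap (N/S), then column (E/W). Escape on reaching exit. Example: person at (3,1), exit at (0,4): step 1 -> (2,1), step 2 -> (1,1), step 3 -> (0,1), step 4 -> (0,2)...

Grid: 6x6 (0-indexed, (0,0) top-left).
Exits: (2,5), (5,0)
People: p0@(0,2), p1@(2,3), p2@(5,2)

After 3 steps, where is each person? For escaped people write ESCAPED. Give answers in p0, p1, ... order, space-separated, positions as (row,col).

Step 1: p0:(0,2)->(1,2) | p1:(2,3)->(2,4) | p2:(5,2)->(5,1)
Step 2: p0:(1,2)->(2,2) | p1:(2,4)->(2,5)->EXIT | p2:(5,1)->(5,0)->EXIT
Step 3: p0:(2,2)->(2,3) | p1:escaped | p2:escaped

(2,3) ESCAPED ESCAPED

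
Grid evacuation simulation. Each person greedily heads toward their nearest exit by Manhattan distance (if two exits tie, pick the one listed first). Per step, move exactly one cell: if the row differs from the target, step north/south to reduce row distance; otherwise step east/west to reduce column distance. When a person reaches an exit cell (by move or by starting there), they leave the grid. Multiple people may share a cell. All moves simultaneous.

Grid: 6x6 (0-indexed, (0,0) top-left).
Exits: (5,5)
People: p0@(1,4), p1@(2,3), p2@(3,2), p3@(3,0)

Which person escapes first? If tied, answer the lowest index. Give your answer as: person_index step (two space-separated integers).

Step 1: p0:(1,4)->(2,4) | p1:(2,3)->(3,3) | p2:(3,2)->(4,2) | p3:(3,0)->(4,0)
Step 2: p0:(2,4)->(3,4) | p1:(3,3)->(4,3) | p2:(4,2)->(5,2) | p3:(4,0)->(5,0)
Step 3: p0:(3,4)->(4,4) | p1:(4,3)->(5,3) | p2:(5,2)->(5,3) | p3:(5,0)->(5,1)
Step 4: p0:(4,4)->(5,4) | p1:(5,3)->(5,4) | p2:(5,3)->(5,4) | p3:(5,1)->(5,2)
Step 5: p0:(5,4)->(5,5)->EXIT | p1:(5,4)->(5,5)->EXIT | p2:(5,4)->(5,5)->EXIT | p3:(5,2)->(5,3)
Step 6: p0:escaped | p1:escaped | p2:escaped | p3:(5,3)->(5,4)
Step 7: p0:escaped | p1:escaped | p2:escaped | p3:(5,4)->(5,5)->EXIT
Exit steps: [5, 5, 5, 7]
First to escape: p0 at step 5

Answer: 0 5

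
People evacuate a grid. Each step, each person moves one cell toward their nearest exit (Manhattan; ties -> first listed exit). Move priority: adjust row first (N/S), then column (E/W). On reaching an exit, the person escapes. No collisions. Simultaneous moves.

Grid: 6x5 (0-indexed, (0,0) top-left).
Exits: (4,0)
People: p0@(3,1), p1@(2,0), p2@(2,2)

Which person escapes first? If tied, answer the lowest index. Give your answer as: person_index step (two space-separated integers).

Answer: 0 2

Derivation:
Step 1: p0:(3,1)->(4,1) | p1:(2,0)->(3,0) | p2:(2,2)->(3,2)
Step 2: p0:(4,1)->(4,0)->EXIT | p1:(3,0)->(4,0)->EXIT | p2:(3,2)->(4,2)
Step 3: p0:escaped | p1:escaped | p2:(4,2)->(4,1)
Step 4: p0:escaped | p1:escaped | p2:(4,1)->(4,0)->EXIT
Exit steps: [2, 2, 4]
First to escape: p0 at step 2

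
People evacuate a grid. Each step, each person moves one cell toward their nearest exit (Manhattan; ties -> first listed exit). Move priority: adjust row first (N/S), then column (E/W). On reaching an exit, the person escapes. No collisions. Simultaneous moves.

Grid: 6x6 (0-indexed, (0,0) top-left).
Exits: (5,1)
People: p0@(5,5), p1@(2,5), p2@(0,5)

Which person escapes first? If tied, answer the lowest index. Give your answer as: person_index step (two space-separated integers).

Step 1: p0:(5,5)->(5,4) | p1:(2,5)->(3,5) | p2:(0,5)->(1,5)
Step 2: p0:(5,4)->(5,3) | p1:(3,5)->(4,5) | p2:(1,5)->(2,5)
Step 3: p0:(5,3)->(5,2) | p1:(4,5)->(5,5) | p2:(2,5)->(3,5)
Step 4: p0:(5,2)->(5,1)->EXIT | p1:(5,5)->(5,4) | p2:(3,5)->(4,5)
Step 5: p0:escaped | p1:(5,4)->(5,3) | p2:(4,5)->(5,5)
Step 6: p0:escaped | p1:(5,3)->(5,2) | p2:(5,5)->(5,4)
Step 7: p0:escaped | p1:(5,2)->(5,1)->EXIT | p2:(5,4)->(5,3)
Step 8: p0:escaped | p1:escaped | p2:(5,3)->(5,2)
Step 9: p0:escaped | p1:escaped | p2:(5,2)->(5,1)->EXIT
Exit steps: [4, 7, 9]
First to escape: p0 at step 4

Answer: 0 4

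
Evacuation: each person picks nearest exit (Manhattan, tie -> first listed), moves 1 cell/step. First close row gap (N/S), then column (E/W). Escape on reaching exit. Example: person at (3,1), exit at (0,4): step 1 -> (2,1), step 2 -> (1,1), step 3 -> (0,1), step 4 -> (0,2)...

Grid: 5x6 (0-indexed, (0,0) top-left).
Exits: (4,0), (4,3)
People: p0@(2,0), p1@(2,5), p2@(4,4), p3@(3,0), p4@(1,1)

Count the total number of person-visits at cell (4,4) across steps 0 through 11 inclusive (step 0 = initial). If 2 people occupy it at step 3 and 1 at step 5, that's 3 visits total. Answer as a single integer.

Answer: 2

Derivation:
Step 0: p0@(2,0) p1@(2,5) p2@(4,4) p3@(3,0) p4@(1,1) -> at (4,4): 1 [p2], cum=1
Step 1: p0@(3,0) p1@(3,5) p2@ESC p3@ESC p4@(2,1) -> at (4,4): 0 [-], cum=1
Step 2: p0@ESC p1@(4,5) p2@ESC p3@ESC p4@(3,1) -> at (4,4): 0 [-], cum=1
Step 3: p0@ESC p1@(4,4) p2@ESC p3@ESC p4@(4,1) -> at (4,4): 1 [p1], cum=2
Step 4: p0@ESC p1@ESC p2@ESC p3@ESC p4@ESC -> at (4,4): 0 [-], cum=2
Total visits = 2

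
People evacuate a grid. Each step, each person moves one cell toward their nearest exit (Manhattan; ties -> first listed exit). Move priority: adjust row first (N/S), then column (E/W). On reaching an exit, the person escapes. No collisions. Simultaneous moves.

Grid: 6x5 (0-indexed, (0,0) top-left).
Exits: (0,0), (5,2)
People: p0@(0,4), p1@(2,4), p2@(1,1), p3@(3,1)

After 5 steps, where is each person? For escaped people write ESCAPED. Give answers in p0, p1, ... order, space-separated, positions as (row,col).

Step 1: p0:(0,4)->(0,3) | p1:(2,4)->(3,4) | p2:(1,1)->(0,1) | p3:(3,1)->(4,1)
Step 2: p0:(0,3)->(0,2) | p1:(3,4)->(4,4) | p2:(0,1)->(0,0)->EXIT | p3:(4,1)->(5,1)
Step 3: p0:(0,2)->(0,1) | p1:(4,4)->(5,4) | p2:escaped | p3:(5,1)->(5,2)->EXIT
Step 4: p0:(0,1)->(0,0)->EXIT | p1:(5,4)->(5,3) | p2:escaped | p3:escaped
Step 5: p0:escaped | p1:(5,3)->(5,2)->EXIT | p2:escaped | p3:escaped

ESCAPED ESCAPED ESCAPED ESCAPED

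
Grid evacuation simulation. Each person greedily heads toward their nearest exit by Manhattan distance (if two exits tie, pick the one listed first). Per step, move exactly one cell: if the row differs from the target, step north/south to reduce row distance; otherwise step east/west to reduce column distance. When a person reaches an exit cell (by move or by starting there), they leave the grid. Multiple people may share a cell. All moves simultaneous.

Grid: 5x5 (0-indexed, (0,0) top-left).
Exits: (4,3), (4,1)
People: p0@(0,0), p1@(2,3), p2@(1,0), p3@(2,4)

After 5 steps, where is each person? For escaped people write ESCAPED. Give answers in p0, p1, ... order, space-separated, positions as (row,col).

Step 1: p0:(0,0)->(1,0) | p1:(2,3)->(3,3) | p2:(1,0)->(2,0) | p3:(2,4)->(3,4)
Step 2: p0:(1,0)->(2,0) | p1:(3,3)->(4,3)->EXIT | p2:(2,0)->(3,0) | p3:(3,4)->(4,4)
Step 3: p0:(2,0)->(3,0) | p1:escaped | p2:(3,0)->(4,0) | p3:(4,4)->(4,3)->EXIT
Step 4: p0:(3,0)->(4,0) | p1:escaped | p2:(4,0)->(4,1)->EXIT | p3:escaped
Step 5: p0:(4,0)->(4,1)->EXIT | p1:escaped | p2:escaped | p3:escaped

ESCAPED ESCAPED ESCAPED ESCAPED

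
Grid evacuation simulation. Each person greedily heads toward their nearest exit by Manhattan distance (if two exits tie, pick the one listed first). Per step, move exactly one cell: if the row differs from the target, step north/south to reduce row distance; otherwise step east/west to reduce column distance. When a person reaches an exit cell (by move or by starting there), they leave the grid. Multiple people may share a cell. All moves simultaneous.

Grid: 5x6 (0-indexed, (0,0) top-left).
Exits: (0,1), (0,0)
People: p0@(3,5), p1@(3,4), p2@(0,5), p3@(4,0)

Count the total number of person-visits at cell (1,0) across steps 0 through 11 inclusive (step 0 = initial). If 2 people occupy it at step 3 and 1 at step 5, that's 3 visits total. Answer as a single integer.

Answer: 1

Derivation:
Step 0: p0@(3,5) p1@(3,4) p2@(0,5) p3@(4,0) -> at (1,0): 0 [-], cum=0
Step 1: p0@(2,5) p1@(2,4) p2@(0,4) p3@(3,0) -> at (1,0): 0 [-], cum=0
Step 2: p0@(1,5) p1@(1,4) p2@(0,3) p3@(2,0) -> at (1,0): 0 [-], cum=0
Step 3: p0@(0,5) p1@(0,4) p2@(0,2) p3@(1,0) -> at (1,0): 1 [p3], cum=1
Step 4: p0@(0,4) p1@(0,3) p2@ESC p3@ESC -> at (1,0): 0 [-], cum=1
Step 5: p0@(0,3) p1@(0,2) p2@ESC p3@ESC -> at (1,0): 0 [-], cum=1
Step 6: p0@(0,2) p1@ESC p2@ESC p3@ESC -> at (1,0): 0 [-], cum=1
Step 7: p0@ESC p1@ESC p2@ESC p3@ESC -> at (1,0): 0 [-], cum=1
Total visits = 1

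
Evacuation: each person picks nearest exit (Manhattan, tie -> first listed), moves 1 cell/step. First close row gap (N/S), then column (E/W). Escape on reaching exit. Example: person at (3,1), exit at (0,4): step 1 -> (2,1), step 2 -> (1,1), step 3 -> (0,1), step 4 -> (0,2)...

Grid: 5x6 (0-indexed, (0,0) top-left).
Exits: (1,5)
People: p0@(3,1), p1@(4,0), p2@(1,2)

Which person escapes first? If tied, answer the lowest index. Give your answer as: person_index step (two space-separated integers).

Answer: 2 3

Derivation:
Step 1: p0:(3,1)->(2,1) | p1:(4,0)->(3,0) | p2:(1,2)->(1,3)
Step 2: p0:(2,1)->(1,1) | p1:(3,0)->(2,0) | p2:(1,3)->(1,4)
Step 3: p0:(1,1)->(1,2) | p1:(2,0)->(1,0) | p2:(1,4)->(1,5)->EXIT
Step 4: p0:(1,2)->(1,3) | p1:(1,0)->(1,1) | p2:escaped
Step 5: p0:(1,3)->(1,4) | p1:(1,1)->(1,2) | p2:escaped
Step 6: p0:(1,4)->(1,5)->EXIT | p1:(1,2)->(1,3) | p2:escaped
Step 7: p0:escaped | p1:(1,3)->(1,4) | p2:escaped
Step 8: p0:escaped | p1:(1,4)->(1,5)->EXIT | p2:escaped
Exit steps: [6, 8, 3]
First to escape: p2 at step 3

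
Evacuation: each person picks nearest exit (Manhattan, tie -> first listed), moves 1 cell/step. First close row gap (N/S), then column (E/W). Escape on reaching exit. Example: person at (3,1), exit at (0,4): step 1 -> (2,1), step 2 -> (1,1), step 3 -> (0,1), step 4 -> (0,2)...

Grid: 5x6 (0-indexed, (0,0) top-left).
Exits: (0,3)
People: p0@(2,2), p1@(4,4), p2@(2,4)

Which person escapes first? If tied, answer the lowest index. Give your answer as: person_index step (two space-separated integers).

Answer: 0 3

Derivation:
Step 1: p0:(2,2)->(1,2) | p1:(4,4)->(3,4) | p2:(2,4)->(1,4)
Step 2: p0:(1,2)->(0,2) | p1:(3,4)->(2,4) | p2:(1,4)->(0,4)
Step 3: p0:(0,2)->(0,3)->EXIT | p1:(2,4)->(1,4) | p2:(0,4)->(0,3)->EXIT
Step 4: p0:escaped | p1:(1,4)->(0,4) | p2:escaped
Step 5: p0:escaped | p1:(0,4)->(0,3)->EXIT | p2:escaped
Exit steps: [3, 5, 3]
First to escape: p0 at step 3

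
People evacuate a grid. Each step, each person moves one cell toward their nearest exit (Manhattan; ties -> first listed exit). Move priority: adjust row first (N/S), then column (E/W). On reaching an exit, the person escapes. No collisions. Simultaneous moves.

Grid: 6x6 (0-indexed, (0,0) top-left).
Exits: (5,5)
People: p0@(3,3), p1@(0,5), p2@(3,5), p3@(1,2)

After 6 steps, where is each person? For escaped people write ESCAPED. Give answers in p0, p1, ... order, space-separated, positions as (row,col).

Step 1: p0:(3,3)->(4,3) | p1:(0,5)->(1,5) | p2:(3,5)->(4,5) | p3:(1,2)->(2,2)
Step 2: p0:(4,3)->(5,3) | p1:(1,5)->(2,5) | p2:(4,5)->(5,5)->EXIT | p3:(2,2)->(3,2)
Step 3: p0:(5,3)->(5,4) | p1:(2,5)->(3,5) | p2:escaped | p3:(3,2)->(4,2)
Step 4: p0:(5,4)->(5,5)->EXIT | p1:(3,5)->(4,5) | p2:escaped | p3:(4,2)->(5,2)
Step 5: p0:escaped | p1:(4,5)->(5,5)->EXIT | p2:escaped | p3:(5,2)->(5,3)
Step 6: p0:escaped | p1:escaped | p2:escaped | p3:(5,3)->(5,4)

ESCAPED ESCAPED ESCAPED (5,4)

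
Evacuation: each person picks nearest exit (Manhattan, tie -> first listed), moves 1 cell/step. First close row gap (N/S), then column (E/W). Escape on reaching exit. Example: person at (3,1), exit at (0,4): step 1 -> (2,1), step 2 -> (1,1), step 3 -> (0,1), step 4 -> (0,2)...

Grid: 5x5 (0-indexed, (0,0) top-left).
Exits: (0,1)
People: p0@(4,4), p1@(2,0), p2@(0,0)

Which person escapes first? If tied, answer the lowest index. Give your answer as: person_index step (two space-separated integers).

Step 1: p0:(4,4)->(3,4) | p1:(2,0)->(1,0) | p2:(0,0)->(0,1)->EXIT
Step 2: p0:(3,4)->(2,4) | p1:(1,0)->(0,0) | p2:escaped
Step 3: p0:(2,4)->(1,4) | p1:(0,0)->(0,1)->EXIT | p2:escaped
Step 4: p0:(1,4)->(0,4) | p1:escaped | p2:escaped
Step 5: p0:(0,4)->(0,3) | p1:escaped | p2:escaped
Step 6: p0:(0,3)->(0,2) | p1:escaped | p2:escaped
Step 7: p0:(0,2)->(0,1)->EXIT | p1:escaped | p2:escaped
Exit steps: [7, 3, 1]
First to escape: p2 at step 1

Answer: 2 1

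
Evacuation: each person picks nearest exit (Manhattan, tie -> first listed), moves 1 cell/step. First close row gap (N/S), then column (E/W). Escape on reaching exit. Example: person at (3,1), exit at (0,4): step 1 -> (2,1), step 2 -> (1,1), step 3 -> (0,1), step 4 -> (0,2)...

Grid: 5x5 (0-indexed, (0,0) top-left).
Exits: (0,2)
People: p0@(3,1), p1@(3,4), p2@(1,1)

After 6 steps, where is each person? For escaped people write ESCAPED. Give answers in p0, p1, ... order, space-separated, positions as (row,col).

Step 1: p0:(3,1)->(2,1) | p1:(3,4)->(2,4) | p2:(1,1)->(0,1)
Step 2: p0:(2,1)->(1,1) | p1:(2,4)->(1,4) | p2:(0,1)->(0,2)->EXIT
Step 3: p0:(1,1)->(0,1) | p1:(1,4)->(0,4) | p2:escaped
Step 4: p0:(0,1)->(0,2)->EXIT | p1:(0,4)->(0,3) | p2:escaped
Step 5: p0:escaped | p1:(0,3)->(0,2)->EXIT | p2:escaped

ESCAPED ESCAPED ESCAPED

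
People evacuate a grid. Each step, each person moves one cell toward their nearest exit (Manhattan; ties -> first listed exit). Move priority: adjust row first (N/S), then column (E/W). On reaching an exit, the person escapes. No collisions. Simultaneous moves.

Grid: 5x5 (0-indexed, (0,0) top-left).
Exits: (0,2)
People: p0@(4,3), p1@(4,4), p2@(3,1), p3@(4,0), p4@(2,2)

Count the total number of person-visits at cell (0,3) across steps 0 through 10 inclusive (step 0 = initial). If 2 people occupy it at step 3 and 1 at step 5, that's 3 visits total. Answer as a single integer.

Step 0: p0@(4,3) p1@(4,4) p2@(3,1) p3@(4,0) p4@(2,2) -> at (0,3): 0 [-], cum=0
Step 1: p0@(3,3) p1@(3,4) p2@(2,1) p3@(3,0) p4@(1,2) -> at (0,3): 0 [-], cum=0
Step 2: p0@(2,3) p1@(2,4) p2@(1,1) p3@(2,0) p4@ESC -> at (0,3): 0 [-], cum=0
Step 3: p0@(1,3) p1@(1,4) p2@(0,1) p3@(1,0) p4@ESC -> at (0,3): 0 [-], cum=0
Step 4: p0@(0,3) p1@(0,4) p2@ESC p3@(0,0) p4@ESC -> at (0,3): 1 [p0], cum=1
Step 5: p0@ESC p1@(0,3) p2@ESC p3@(0,1) p4@ESC -> at (0,3): 1 [p1], cum=2
Step 6: p0@ESC p1@ESC p2@ESC p3@ESC p4@ESC -> at (0,3): 0 [-], cum=2
Total visits = 2

Answer: 2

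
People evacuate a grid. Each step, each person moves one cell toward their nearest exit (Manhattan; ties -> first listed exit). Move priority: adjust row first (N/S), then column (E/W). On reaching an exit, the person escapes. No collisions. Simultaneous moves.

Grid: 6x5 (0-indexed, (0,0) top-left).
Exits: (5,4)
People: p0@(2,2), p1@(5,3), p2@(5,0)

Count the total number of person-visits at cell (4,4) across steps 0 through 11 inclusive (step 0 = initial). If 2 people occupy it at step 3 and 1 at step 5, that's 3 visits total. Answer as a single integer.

Answer: 0

Derivation:
Step 0: p0@(2,2) p1@(5,3) p2@(5,0) -> at (4,4): 0 [-], cum=0
Step 1: p0@(3,2) p1@ESC p2@(5,1) -> at (4,4): 0 [-], cum=0
Step 2: p0@(4,2) p1@ESC p2@(5,2) -> at (4,4): 0 [-], cum=0
Step 3: p0@(5,2) p1@ESC p2@(5,3) -> at (4,4): 0 [-], cum=0
Step 4: p0@(5,3) p1@ESC p2@ESC -> at (4,4): 0 [-], cum=0
Step 5: p0@ESC p1@ESC p2@ESC -> at (4,4): 0 [-], cum=0
Total visits = 0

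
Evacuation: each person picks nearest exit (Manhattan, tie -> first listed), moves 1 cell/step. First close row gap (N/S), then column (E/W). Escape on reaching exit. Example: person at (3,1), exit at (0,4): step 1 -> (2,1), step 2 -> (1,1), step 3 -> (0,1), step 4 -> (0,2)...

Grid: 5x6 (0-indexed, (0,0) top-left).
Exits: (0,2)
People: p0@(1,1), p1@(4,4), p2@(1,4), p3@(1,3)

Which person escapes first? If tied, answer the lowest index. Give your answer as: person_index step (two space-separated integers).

Step 1: p0:(1,1)->(0,1) | p1:(4,4)->(3,4) | p2:(1,4)->(0,4) | p3:(1,3)->(0,3)
Step 2: p0:(0,1)->(0,2)->EXIT | p1:(3,4)->(2,4) | p2:(0,4)->(0,3) | p3:(0,3)->(0,2)->EXIT
Step 3: p0:escaped | p1:(2,4)->(1,4) | p2:(0,3)->(0,2)->EXIT | p3:escaped
Step 4: p0:escaped | p1:(1,4)->(0,4) | p2:escaped | p3:escaped
Step 5: p0:escaped | p1:(0,4)->(0,3) | p2:escaped | p3:escaped
Step 6: p0:escaped | p1:(0,3)->(0,2)->EXIT | p2:escaped | p3:escaped
Exit steps: [2, 6, 3, 2]
First to escape: p0 at step 2

Answer: 0 2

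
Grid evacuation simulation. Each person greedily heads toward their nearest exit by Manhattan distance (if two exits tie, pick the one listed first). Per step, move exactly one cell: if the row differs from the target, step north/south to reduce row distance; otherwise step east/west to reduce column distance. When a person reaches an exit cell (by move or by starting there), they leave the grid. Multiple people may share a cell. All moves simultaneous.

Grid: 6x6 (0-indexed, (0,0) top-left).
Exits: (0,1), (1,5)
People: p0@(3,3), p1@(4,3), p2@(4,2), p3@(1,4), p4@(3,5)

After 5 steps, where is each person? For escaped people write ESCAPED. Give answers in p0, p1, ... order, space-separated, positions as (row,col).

Step 1: p0:(3,3)->(2,3) | p1:(4,3)->(3,3) | p2:(4,2)->(3,2) | p3:(1,4)->(1,5)->EXIT | p4:(3,5)->(2,5)
Step 2: p0:(2,3)->(1,3) | p1:(3,3)->(2,3) | p2:(3,2)->(2,2) | p3:escaped | p4:(2,5)->(1,5)->EXIT
Step 3: p0:(1,3)->(1,4) | p1:(2,3)->(1,3) | p2:(2,2)->(1,2) | p3:escaped | p4:escaped
Step 4: p0:(1,4)->(1,5)->EXIT | p1:(1,3)->(1,4) | p2:(1,2)->(0,2) | p3:escaped | p4:escaped
Step 5: p0:escaped | p1:(1,4)->(1,5)->EXIT | p2:(0,2)->(0,1)->EXIT | p3:escaped | p4:escaped

ESCAPED ESCAPED ESCAPED ESCAPED ESCAPED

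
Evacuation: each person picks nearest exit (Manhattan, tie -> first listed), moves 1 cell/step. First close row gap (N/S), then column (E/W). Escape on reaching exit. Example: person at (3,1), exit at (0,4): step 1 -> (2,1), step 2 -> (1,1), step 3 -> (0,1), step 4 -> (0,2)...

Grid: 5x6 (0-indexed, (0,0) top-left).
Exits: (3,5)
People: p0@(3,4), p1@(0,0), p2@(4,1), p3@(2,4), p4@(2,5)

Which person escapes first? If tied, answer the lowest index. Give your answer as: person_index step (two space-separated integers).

Step 1: p0:(3,4)->(3,5)->EXIT | p1:(0,0)->(1,0) | p2:(4,1)->(3,1) | p3:(2,4)->(3,4) | p4:(2,5)->(3,5)->EXIT
Step 2: p0:escaped | p1:(1,0)->(2,0) | p2:(3,1)->(3,2) | p3:(3,4)->(3,5)->EXIT | p4:escaped
Step 3: p0:escaped | p1:(2,0)->(3,0) | p2:(3,2)->(3,3) | p3:escaped | p4:escaped
Step 4: p0:escaped | p1:(3,0)->(3,1) | p2:(3,3)->(3,4) | p3:escaped | p4:escaped
Step 5: p0:escaped | p1:(3,1)->(3,2) | p2:(3,4)->(3,5)->EXIT | p3:escaped | p4:escaped
Step 6: p0:escaped | p1:(3,2)->(3,3) | p2:escaped | p3:escaped | p4:escaped
Step 7: p0:escaped | p1:(3,3)->(3,4) | p2:escaped | p3:escaped | p4:escaped
Step 8: p0:escaped | p1:(3,4)->(3,5)->EXIT | p2:escaped | p3:escaped | p4:escaped
Exit steps: [1, 8, 5, 2, 1]
First to escape: p0 at step 1

Answer: 0 1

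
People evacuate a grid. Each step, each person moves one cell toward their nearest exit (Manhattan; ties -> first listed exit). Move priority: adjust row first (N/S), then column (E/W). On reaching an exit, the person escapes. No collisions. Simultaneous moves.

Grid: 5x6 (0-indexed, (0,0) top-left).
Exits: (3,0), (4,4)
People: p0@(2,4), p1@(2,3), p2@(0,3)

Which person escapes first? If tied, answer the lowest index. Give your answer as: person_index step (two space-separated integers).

Answer: 0 2

Derivation:
Step 1: p0:(2,4)->(3,4) | p1:(2,3)->(3,3) | p2:(0,3)->(1,3)
Step 2: p0:(3,4)->(4,4)->EXIT | p1:(3,3)->(4,3) | p2:(1,3)->(2,3)
Step 3: p0:escaped | p1:(4,3)->(4,4)->EXIT | p2:(2,3)->(3,3)
Step 4: p0:escaped | p1:escaped | p2:(3,3)->(4,3)
Step 5: p0:escaped | p1:escaped | p2:(4,3)->(4,4)->EXIT
Exit steps: [2, 3, 5]
First to escape: p0 at step 2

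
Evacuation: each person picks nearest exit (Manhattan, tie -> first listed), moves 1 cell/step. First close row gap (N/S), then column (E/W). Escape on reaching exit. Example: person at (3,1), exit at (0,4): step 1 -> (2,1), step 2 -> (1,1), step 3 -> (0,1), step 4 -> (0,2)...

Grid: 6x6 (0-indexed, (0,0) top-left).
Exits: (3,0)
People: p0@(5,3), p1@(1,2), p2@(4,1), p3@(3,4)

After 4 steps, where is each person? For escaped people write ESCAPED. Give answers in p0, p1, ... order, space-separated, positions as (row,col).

Step 1: p0:(5,3)->(4,3) | p1:(1,2)->(2,2) | p2:(4,1)->(3,1) | p3:(3,4)->(3,3)
Step 2: p0:(4,3)->(3,3) | p1:(2,2)->(3,2) | p2:(3,1)->(3,0)->EXIT | p3:(3,3)->(3,2)
Step 3: p0:(3,3)->(3,2) | p1:(3,2)->(3,1) | p2:escaped | p3:(3,2)->(3,1)
Step 4: p0:(3,2)->(3,1) | p1:(3,1)->(3,0)->EXIT | p2:escaped | p3:(3,1)->(3,0)->EXIT

(3,1) ESCAPED ESCAPED ESCAPED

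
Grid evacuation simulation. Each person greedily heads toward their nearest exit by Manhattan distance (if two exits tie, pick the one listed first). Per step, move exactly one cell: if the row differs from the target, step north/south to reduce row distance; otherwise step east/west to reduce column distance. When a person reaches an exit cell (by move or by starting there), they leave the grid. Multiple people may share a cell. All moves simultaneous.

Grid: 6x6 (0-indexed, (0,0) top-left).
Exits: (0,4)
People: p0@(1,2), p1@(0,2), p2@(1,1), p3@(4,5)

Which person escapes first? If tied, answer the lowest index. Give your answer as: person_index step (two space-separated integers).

Step 1: p0:(1,2)->(0,2) | p1:(0,2)->(0,3) | p2:(1,1)->(0,1) | p3:(4,5)->(3,5)
Step 2: p0:(0,2)->(0,3) | p1:(0,3)->(0,4)->EXIT | p2:(0,1)->(0,2) | p3:(3,5)->(2,5)
Step 3: p0:(0,3)->(0,4)->EXIT | p1:escaped | p2:(0,2)->(0,3) | p3:(2,5)->(1,5)
Step 4: p0:escaped | p1:escaped | p2:(0,3)->(0,4)->EXIT | p3:(1,5)->(0,5)
Step 5: p0:escaped | p1:escaped | p2:escaped | p3:(0,5)->(0,4)->EXIT
Exit steps: [3, 2, 4, 5]
First to escape: p1 at step 2

Answer: 1 2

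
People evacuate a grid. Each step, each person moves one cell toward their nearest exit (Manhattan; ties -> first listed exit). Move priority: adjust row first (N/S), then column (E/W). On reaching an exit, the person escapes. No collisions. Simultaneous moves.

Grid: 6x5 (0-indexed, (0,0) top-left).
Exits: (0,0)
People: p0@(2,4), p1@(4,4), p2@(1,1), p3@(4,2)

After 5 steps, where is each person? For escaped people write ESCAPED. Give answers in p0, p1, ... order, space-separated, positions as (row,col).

Step 1: p0:(2,4)->(1,4) | p1:(4,4)->(3,4) | p2:(1,1)->(0,1) | p3:(4,2)->(3,2)
Step 2: p0:(1,4)->(0,4) | p1:(3,4)->(2,4) | p2:(0,1)->(0,0)->EXIT | p3:(3,2)->(2,2)
Step 3: p0:(0,4)->(0,3) | p1:(2,4)->(1,4) | p2:escaped | p3:(2,2)->(1,2)
Step 4: p0:(0,3)->(0,2) | p1:(1,4)->(0,4) | p2:escaped | p3:(1,2)->(0,2)
Step 5: p0:(0,2)->(0,1) | p1:(0,4)->(0,3) | p2:escaped | p3:(0,2)->(0,1)

(0,1) (0,3) ESCAPED (0,1)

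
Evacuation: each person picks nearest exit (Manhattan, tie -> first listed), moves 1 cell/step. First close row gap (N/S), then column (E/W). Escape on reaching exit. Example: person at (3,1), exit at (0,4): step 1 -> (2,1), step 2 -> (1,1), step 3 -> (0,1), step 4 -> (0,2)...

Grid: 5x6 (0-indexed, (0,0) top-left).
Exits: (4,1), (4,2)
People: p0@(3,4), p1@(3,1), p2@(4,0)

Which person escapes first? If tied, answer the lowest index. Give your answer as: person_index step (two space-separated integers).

Answer: 1 1

Derivation:
Step 1: p0:(3,4)->(4,4) | p1:(3,1)->(4,1)->EXIT | p2:(4,0)->(4,1)->EXIT
Step 2: p0:(4,4)->(4,3) | p1:escaped | p2:escaped
Step 3: p0:(4,3)->(4,2)->EXIT | p1:escaped | p2:escaped
Exit steps: [3, 1, 1]
First to escape: p1 at step 1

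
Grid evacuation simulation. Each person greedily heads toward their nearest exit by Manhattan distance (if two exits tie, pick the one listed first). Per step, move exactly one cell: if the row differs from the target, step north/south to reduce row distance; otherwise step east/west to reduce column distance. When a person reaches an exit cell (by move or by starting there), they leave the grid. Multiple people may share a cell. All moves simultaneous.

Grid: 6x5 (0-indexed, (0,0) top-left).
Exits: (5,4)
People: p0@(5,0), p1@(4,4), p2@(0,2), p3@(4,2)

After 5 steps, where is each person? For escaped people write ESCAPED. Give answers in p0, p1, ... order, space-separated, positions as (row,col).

Step 1: p0:(5,0)->(5,1) | p1:(4,4)->(5,4)->EXIT | p2:(0,2)->(1,2) | p3:(4,2)->(5,2)
Step 2: p0:(5,1)->(5,2) | p1:escaped | p2:(1,2)->(2,2) | p3:(5,2)->(5,3)
Step 3: p0:(5,2)->(5,3) | p1:escaped | p2:(2,2)->(3,2) | p3:(5,3)->(5,4)->EXIT
Step 4: p0:(5,3)->(5,4)->EXIT | p1:escaped | p2:(3,2)->(4,2) | p3:escaped
Step 5: p0:escaped | p1:escaped | p2:(4,2)->(5,2) | p3:escaped

ESCAPED ESCAPED (5,2) ESCAPED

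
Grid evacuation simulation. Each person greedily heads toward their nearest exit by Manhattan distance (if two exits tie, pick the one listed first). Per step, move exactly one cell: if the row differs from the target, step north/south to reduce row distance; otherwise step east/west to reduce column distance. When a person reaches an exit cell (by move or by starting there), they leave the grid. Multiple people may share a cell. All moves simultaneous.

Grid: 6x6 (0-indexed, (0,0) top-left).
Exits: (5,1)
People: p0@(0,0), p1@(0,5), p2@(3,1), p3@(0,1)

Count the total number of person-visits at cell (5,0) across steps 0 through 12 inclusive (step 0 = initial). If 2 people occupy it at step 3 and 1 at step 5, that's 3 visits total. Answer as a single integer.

Step 0: p0@(0,0) p1@(0,5) p2@(3,1) p3@(0,1) -> at (5,0): 0 [-], cum=0
Step 1: p0@(1,0) p1@(1,5) p2@(4,1) p3@(1,1) -> at (5,0): 0 [-], cum=0
Step 2: p0@(2,0) p1@(2,5) p2@ESC p3@(2,1) -> at (5,0): 0 [-], cum=0
Step 3: p0@(3,0) p1@(3,5) p2@ESC p3@(3,1) -> at (5,0): 0 [-], cum=0
Step 4: p0@(4,0) p1@(4,5) p2@ESC p3@(4,1) -> at (5,0): 0 [-], cum=0
Step 5: p0@(5,0) p1@(5,5) p2@ESC p3@ESC -> at (5,0): 1 [p0], cum=1
Step 6: p0@ESC p1@(5,4) p2@ESC p3@ESC -> at (5,0): 0 [-], cum=1
Step 7: p0@ESC p1@(5,3) p2@ESC p3@ESC -> at (5,0): 0 [-], cum=1
Step 8: p0@ESC p1@(5,2) p2@ESC p3@ESC -> at (5,0): 0 [-], cum=1
Step 9: p0@ESC p1@ESC p2@ESC p3@ESC -> at (5,0): 0 [-], cum=1
Total visits = 1

Answer: 1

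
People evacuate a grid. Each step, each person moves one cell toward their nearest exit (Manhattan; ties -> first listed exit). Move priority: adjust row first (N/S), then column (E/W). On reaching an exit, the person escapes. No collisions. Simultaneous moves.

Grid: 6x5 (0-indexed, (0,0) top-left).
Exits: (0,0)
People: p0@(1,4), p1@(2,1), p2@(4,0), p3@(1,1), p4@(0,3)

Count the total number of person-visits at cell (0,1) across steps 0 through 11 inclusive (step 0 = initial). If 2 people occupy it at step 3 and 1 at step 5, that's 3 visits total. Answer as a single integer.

Answer: 4

Derivation:
Step 0: p0@(1,4) p1@(2,1) p2@(4,0) p3@(1,1) p4@(0,3) -> at (0,1): 0 [-], cum=0
Step 1: p0@(0,4) p1@(1,1) p2@(3,0) p3@(0,1) p4@(0,2) -> at (0,1): 1 [p3], cum=1
Step 2: p0@(0,3) p1@(0,1) p2@(2,0) p3@ESC p4@(0,1) -> at (0,1): 2 [p1,p4], cum=3
Step 3: p0@(0,2) p1@ESC p2@(1,0) p3@ESC p4@ESC -> at (0,1): 0 [-], cum=3
Step 4: p0@(0,1) p1@ESC p2@ESC p3@ESC p4@ESC -> at (0,1): 1 [p0], cum=4
Step 5: p0@ESC p1@ESC p2@ESC p3@ESC p4@ESC -> at (0,1): 0 [-], cum=4
Total visits = 4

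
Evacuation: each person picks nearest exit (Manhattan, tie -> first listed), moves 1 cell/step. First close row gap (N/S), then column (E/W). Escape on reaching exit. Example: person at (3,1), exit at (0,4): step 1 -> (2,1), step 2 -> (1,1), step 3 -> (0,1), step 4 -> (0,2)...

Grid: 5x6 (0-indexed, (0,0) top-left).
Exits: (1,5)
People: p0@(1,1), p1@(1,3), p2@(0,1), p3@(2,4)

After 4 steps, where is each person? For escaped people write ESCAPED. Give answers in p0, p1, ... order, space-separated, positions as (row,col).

Step 1: p0:(1,1)->(1,2) | p1:(1,3)->(1,4) | p2:(0,1)->(1,1) | p3:(2,4)->(1,4)
Step 2: p0:(1,2)->(1,3) | p1:(1,4)->(1,5)->EXIT | p2:(1,1)->(1,2) | p3:(1,4)->(1,5)->EXIT
Step 3: p0:(1,3)->(1,4) | p1:escaped | p2:(1,2)->(1,3) | p3:escaped
Step 4: p0:(1,4)->(1,5)->EXIT | p1:escaped | p2:(1,3)->(1,4) | p3:escaped

ESCAPED ESCAPED (1,4) ESCAPED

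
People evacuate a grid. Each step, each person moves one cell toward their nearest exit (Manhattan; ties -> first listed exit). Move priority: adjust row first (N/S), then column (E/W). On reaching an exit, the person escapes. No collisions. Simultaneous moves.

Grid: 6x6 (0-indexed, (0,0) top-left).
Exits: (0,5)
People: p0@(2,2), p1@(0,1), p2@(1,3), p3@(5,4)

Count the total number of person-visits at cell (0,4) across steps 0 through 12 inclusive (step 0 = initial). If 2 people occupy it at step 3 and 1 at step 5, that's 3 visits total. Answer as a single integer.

Answer: 4

Derivation:
Step 0: p0@(2,2) p1@(0,1) p2@(1,3) p3@(5,4) -> at (0,4): 0 [-], cum=0
Step 1: p0@(1,2) p1@(0,2) p2@(0,3) p3@(4,4) -> at (0,4): 0 [-], cum=0
Step 2: p0@(0,2) p1@(0,3) p2@(0,4) p3@(3,4) -> at (0,4): 1 [p2], cum=1
Step 3: p0@(0,3) p1@(0,4) p2@ESC p3@(2,4) -> at (0,4): 1 [p1], cum=2
Step 4: p0@(0,4) p1@ESC p2@ESC p3@(1,4) -> at (0,4): 1 [p0], cum=3
Step 5: p0@ESC p1@ESC p2@ESC p3@(0,4) -> at (0,4): 1 [p3], cum=4
Step 6: p0@ESC p1@ESC p2@ESC p3@ESC -> at (0,4): 0 [-], cum=4
Total visits = 4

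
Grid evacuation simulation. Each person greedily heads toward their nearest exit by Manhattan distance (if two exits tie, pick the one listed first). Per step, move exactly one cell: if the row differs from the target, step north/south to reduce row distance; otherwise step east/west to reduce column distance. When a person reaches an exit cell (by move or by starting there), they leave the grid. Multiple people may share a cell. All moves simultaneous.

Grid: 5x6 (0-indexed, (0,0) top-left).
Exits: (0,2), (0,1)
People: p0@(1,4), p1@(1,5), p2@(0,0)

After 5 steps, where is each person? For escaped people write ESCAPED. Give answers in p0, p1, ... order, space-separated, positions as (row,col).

Step 1: p0:(1,4)->(0,4) | p1:(1,5)->(0,5) | p2:(0,0)->(0,1)->EXIT
Step 2: p0:(0,4)->(0,3) | p1:(0,5)->(0,4) | p2:escaped
Step 3: p0:(0,3)->(0,2)->EXIT | p1:(0,4)->(0,3) | p2:escaped
Step 4: p0:escaped | p1:(0,3)->(0,2)->EXIT | p2:escaped

ESCAPED ESCAPED ESCAPED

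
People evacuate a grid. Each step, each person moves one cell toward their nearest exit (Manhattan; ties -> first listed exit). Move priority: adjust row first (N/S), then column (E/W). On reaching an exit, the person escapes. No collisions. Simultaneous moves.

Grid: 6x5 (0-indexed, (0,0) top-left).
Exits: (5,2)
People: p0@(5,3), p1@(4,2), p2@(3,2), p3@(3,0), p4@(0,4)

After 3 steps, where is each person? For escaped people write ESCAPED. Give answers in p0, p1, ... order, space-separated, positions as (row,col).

Step 1: p0:(5,3)->(5,2)->EXIT | p1:(4,2)->(5,2)->EXIT | p2:(3,2)->(4,2) | p3:(3,0)->(4,0) | p4:(0,4)->(1,4)
Step 2: p0:escaped | p1:escaped | p2:(4,2)->(5,2)->EXIT | p3:(4,0)->(5,0) | p4:(1,4)->(2,4)
Step 3: p0:escaped | p1:escaped | p2:escaped | p3:(5,0)->(5,1) | p4:(2,4)->(3,4)

ESCAPED ESCAPED ESCAPED (5,1) (3,4)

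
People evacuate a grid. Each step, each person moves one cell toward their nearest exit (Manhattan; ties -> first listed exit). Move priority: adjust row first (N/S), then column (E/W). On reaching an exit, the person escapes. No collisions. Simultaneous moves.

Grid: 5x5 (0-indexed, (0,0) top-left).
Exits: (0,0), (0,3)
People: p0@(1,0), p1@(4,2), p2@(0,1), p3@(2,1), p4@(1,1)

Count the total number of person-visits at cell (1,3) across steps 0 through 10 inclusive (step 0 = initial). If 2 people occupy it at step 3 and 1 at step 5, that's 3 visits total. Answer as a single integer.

Step 0: p0@(1,0) p1@(4,2) p2@(0,1) p3@(2,1) p4@(1,1) -> at (1,3): 0 [-], cum=0
Step 1: p0@ESC p1@(3,2) p2@ESC p3@(1,1) p4@(0,1) -> at (1,3): 0 [-], cum=0
Step 2: p0@ESC p1@(2,2) p2@ESC p3@(0,1) p4@ESC -> at (1,3): 0 [-], cum=0
Step 3: p0@ESC p1@(1,2) p2@ESC p3@ESC p4@ESC -> at (1,3): 0 [-], cum=0
Step 4: p0@ESC p1@(0,2) p2@ESC p3@ESC p4@ESC -> at (1,3): 0 [-], cum=0
Step 5: p0@ESC p1@ESC p2@ESC p3@ESC p4@ESC -> at (1,3): 0 [-], cum=0
Total visits = 0

Answer: 0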